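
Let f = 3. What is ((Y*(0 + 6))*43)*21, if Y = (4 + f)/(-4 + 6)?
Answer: 18963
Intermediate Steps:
Y = 7/2 (Y = (4 + 3)/(-4 + 6) = 7/2 ≈ 3.5000)
((Y*(0 + 6))*43)*21 = ((7*(0 + 6)/2)*43)*21 = (((7/2)*6)*43)*21 = (21*43)*21 = 903*21 = 18963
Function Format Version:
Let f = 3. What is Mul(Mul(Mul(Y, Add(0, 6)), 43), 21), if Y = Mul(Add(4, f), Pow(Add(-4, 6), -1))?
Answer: 18963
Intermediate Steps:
Y = Rational(7, 2) (Y = Mul(Add(4, 3), Pow(Add(-4, 6), -1)) = Mul(7, Pow(2, -1)) = Mul(7, Rational(1, 2)) = Rational(7, 2) ≈ 3.5000)
Mul(Mul(Mul(Y, Add(0, 6)), 43), 21) = Mul(Mul(Mul(Rational(7, 2), Add(0, 6)), 43), 21) = Mul(Mul(Mul(Rational(7, 2), 6), 43), 21) = Mul(Mul(21, 43), 21) = Mul(903, 21) = 18963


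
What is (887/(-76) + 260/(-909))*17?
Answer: -14042731/69084 ≈ -203.27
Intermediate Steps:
(887/(-76) + 260/(-909))*17 = (887*(-1/76) + 260*(-1/909))*17 = (-887/76 - 260/909)*17 = -826043/69084*17 = -14042731/69084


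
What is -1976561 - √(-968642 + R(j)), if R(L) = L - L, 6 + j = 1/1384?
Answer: -1976561 - I*√968642 ≈ -1.9766e+6 - 984.2*I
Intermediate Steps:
j = -8303/1384 (j = -6 + 1/1384 = -8303/1384 ≈ -5.9993)
R(L) = 0
-1976561 - √(-968642 + R(j)) = -1976561 - √(-968642 + 0) = -1976561 - √(-968642) = -1976561 - I*√968642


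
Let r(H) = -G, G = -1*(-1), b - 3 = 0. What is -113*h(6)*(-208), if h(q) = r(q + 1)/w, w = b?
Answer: -23504/3 ≈ -7834.7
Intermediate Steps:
b = 3 (b = 3 + 0 = 3)
G = 1
w = 3
r(H) = -1 (r(H) = -1*1 = -1)
h(q) = -⅓ (h(q) = -1/3 = -1*⅓ = -⅓)
-113*h(6)*(-208) = -113*(-⅓)*(-208) = (113/3)*(-208) = -23504/3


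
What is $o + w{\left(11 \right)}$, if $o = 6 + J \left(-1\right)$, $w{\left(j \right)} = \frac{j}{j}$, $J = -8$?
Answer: $15$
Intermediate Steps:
$w{\left(j \right)} = 1$
$o = 14$ ($o = 6 - -8 = 6 + 8 = 14$)
$o + w{\left(11 \right)} = 14 + 1 = 15$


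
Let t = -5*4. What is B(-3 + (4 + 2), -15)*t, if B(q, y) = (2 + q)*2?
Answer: -200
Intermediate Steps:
B(q, y) = 4 + 2*q
t = -20
B(-3 + (4 + 2), -15)*t = (4 + 2*(-3 + (4 + 2)))*(-20) = (4 + 2*(-3 + 6))*(-20) = (4 + 2*3)*(-20) = (4 + 6)*(-20) = 10*(-20) = -200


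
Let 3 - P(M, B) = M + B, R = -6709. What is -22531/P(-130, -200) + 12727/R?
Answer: -155398570/2234097 ≈ -69.558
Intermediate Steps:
P(M, B) = 3 - B - M (P(M, B) = 3 - (M + B) = 3 - (B + M) = 3 + (-B - M) = 3 - B - M)
-22531/P(-130, -200) + 12727/R = -22531/(3 - 1*(-200) - 1*(-130)) + 12727/(-6709) = -22531/(3 + 200 + 130) + 12727*(-1/6709) = -22531/333 - 12727/6709 = -155398570/2234097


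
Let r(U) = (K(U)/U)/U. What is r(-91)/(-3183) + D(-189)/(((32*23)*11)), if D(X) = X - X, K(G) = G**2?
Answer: -1/3183 ≈ -0.00031417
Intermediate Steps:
D(X) = 0
r(U) = 1 (r(U) = (U**2/U)/U = U/U = 1)
r(-91)/(-3183) + D(-189)/(((32*23)*11)) = 1/(-3183) + 0/(((32*23)*11)) = 1*(-1/3183) + 0/((736*11)) = -1/3183 + 0/8096 = -1/3183 + 0*(1/8096) = -1/3183 + 0 = -1/3183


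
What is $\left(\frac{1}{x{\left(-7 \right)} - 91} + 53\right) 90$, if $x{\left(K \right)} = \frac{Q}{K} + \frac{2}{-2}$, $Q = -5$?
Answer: $\frac{338600}{71} \approx 4769.0$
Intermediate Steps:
$x{\left(K \right)} = -1 - \frac{5}{K}$ ($x{\left(K \right)} = - \frac{5}{K} + \frac{2}{-2} = - \frac{5}{K} + 2 \left(- \frac{1}{2}\right) = - \frac{5}{K} - 1 = -1 - \frac{5}{K}$)
$\left(\frac{1}{x{\left(-7 \right)} - 91} + 53\right) 90 = \left(\frac{1}{\frac{-5 - -7}{-7} - 91} + 53\right) 90 = \left(\frac{1}{- \frac{-5 + 7}{7} - 91} + 53\right) 90 = \left(\frac{1}{\left(- \frac{1}{7}\right) 2 - 91} + 53\right) 90 = \left(\frac{1}{- \frac{2}{7} - 91} + 53\right) 90 = \left(\frac{1}{- \frac{639}{7}} + 53\right) 90 = \left(- \frac{7}{639} + 53\right) 90 = \frac{33860}{639} \cdot 90 = \frac{338600}{71}$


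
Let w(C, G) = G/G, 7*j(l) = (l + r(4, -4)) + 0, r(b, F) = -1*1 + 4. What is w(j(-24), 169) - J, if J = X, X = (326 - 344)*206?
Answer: 3709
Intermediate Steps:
r(b, F) = 3 (r(b, F) = -1 + 4 = 3)
j(l) = 3/7 + l/7 (j(l) = ((l + 3) + 0)/7 = ((3 + l) + 0)/7 = (3 + l)/7 = 3/7 + l/7)
w(C, G) = 1
X = -3708 (X = -18*206 = -3708)
J = -3708
w(j(-24), 169) - J = 1 - 1*(-3708) = 1 + 3708 = 3709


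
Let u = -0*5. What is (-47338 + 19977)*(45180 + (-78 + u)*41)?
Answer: -1148669502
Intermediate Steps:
u = 0 (u = -8*0 = 0)
(-47338 + 19977)*(45180 + (-78 + u)*41) = (-47338 + 19977)*(45180 + (-78 + 0)*41) = -27361*(45180 - 78*41) = -27361*(45180 - 3198) = -27361*41982 = -1148669502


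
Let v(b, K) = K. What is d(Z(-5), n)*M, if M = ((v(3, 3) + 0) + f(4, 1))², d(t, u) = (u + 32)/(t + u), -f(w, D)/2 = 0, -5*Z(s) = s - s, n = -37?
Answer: 45/37 ≈ 1.2162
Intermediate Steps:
Z(s) = 0 (Z(s) = -(s - s)/5 = -⅕*0 = 0)
f(w, D) = 0 (f(w, D) = -2*0 = 0)
d(t, u) = (32 + u)/(t + u)
M = 9 (M = ((3 + 0) + 0)² = (3 + 0)² = 3² = 9)
d(Z(-5), n)*M = ((32 - 37)/(0 - 37))*9 = (-5/(-37))*9 = -1/37*(-5)*9 = (5/37)*9 = 45/37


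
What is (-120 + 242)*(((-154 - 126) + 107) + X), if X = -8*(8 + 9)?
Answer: -37698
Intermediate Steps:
X = -136 (X = -8*17 = -136)
(-120 + 242)*(((-154 - 126) + 107) + X) = (-120 + 242)*(((-154 - 126) + 107) - 136) = 122*((-280 + 107) - 136) = 122*(-173 - 136) = 122*(-309) = -37698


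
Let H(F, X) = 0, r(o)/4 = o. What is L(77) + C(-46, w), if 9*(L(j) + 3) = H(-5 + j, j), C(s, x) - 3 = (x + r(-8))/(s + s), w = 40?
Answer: -2/23 ≈ -0.086957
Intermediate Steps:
r(o) = 4*o
C(s, x) = 3 + (-32 + x)/(2*s) (C(s, x) = 3 + (x + 4*(-8))/(s + s) = 3 + (x - 32)/((2*s)) = 3 + (-32 + x)*(1/(2*s)) = 3 + (-32 + x)/(2*s))
L(j) = -3 (L(j) = -3 + (⅑)*0 = -3 + 0 = -3)
L(77) + C(-46, w) = -3 + (½)*(-32 + 40 + 6*(-46))/(-46) = -3 + (½)*(-1/46)*(-32 + 40 - 276) = -3 + (½)*(-1/46)*(-268) = -3 + 67/23 = -2/23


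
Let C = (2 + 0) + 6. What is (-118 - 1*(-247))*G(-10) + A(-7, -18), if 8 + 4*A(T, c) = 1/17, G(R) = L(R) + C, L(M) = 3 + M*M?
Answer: 973557/68 ≈ 14317.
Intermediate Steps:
L(M) = 3 + M²
C = 8 (C = 2 + 6 = 8)
G(R) = 11 + R² (G(R) = (3 + R²) + 8 = 11 + R²)
A(T, c) = -135/68 (A(T, c) = -2 + (¼)/17 = -2 + (¼)*(1/17) = -2 + 1/68 = -135/68)
(-118 - 1*(-247))*G(-10) + A(-7, -18) = (-118 - 1*(-247))*(11 + (-10)²) - 135/68 = (-118 + 247)*(11 + 100) - 135/68 = 129*111 - 135/68 = 14319 - 135/68 = 973557/68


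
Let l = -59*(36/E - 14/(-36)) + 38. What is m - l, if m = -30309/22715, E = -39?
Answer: -376597211/5315310 ≈ -70.851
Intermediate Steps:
m = -30309/22715 (m = -30309*1/22715 = -30309/22715 ≈ -1.3343)
l = 16267/234 (l = -59*(36/(-39) - 14/(-36)) + 38 = -59*(36*(-1/39) - 14*(-1/36)) + 38 = -59*(-12/13 + 7/18) + 38 = -59*(-125/234) + 38 = 7375/234 + 38 = 16267/234 ≈ 69.517)
m - l = -30309/22715 - 1*16267/234 = -30309/22715 - 16267/234 = -376597211/5315310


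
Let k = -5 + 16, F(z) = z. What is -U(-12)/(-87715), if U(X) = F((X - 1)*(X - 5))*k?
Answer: 2431/87715 ≈ 0.027715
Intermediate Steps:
k = 11
U(X) = 11*(-1 + X)*(-5 + X) (U(X) = ((X - 1)*(X - 5))*11 = ((-1 + X)*(-5 + X))*11 = 11*(-1 + X)*(-5 + X))
-U(-12)/(-87715) = -(55 - 66*(-12) + 11*(-12)**2)/(-87715) = -(55 + 792 + 11*144)*(-1/87715) = -(55 + 792 + 1584)*(-1/87715) = -1*2431*(-1/87715) = -2431*(-1/87715) = 2431/87715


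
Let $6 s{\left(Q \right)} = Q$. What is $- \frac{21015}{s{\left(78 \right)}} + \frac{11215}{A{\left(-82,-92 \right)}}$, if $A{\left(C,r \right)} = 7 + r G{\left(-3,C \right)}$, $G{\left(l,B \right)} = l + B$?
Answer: $- \frac{164338610}{101751} \approx -1615.1$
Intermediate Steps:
$G{\left(l,B \right)} = B + l$
$s{\left(Q \right)} = \frac{Q}{6}$
$A{\left(C,r \right)} = 7 + r \left(-3 + C\right)$ ($A{\left(C,r \right)} = 7 + r \left(C - 3\right) = 7 + r \left(-3 + C\right)$)
$- \frac{21015}{s{\left(78 \right)}} + \frac{11215}{A{\left(-82,-92 \right)}} = - \frac{21015}{\frac{1}{6} \cdot 78} + \frac{11215}{7 - 92 \left(-3 - 82\right)} = - \frac{21015}{13} + \frac{11215}{7 - -7820} = \left(-21015\right) \frac{1}{13} + \frac{11215}{7 + 7820} = - \frac{21015}{13} + \frac{11215}{7827} = - \frac{164338610}{101751}$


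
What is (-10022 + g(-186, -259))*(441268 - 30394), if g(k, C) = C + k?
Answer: -4300618158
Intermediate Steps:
(-10022 + g(-186, -259))*(441268 - 30394) = (-10022 + (-259 - 186))*(441268 - 30394) = (-10022 - 445)*410874 = -10467*410874 = -4300618158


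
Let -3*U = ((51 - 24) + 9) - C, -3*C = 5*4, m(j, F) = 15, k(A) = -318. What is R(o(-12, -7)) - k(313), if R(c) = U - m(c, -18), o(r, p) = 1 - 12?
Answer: 2599/9 ≈ 288.78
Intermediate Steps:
o(r, p) = -11
C = -20/3 (C = -5*4/3 = -⅓*20 = -20/3 ≈ -6.6667)
U = -128/9 (U = -(((51 - 24) + 9) - 1*(-20/3))/3 = -((27 + 9) + 20/3)/3 = -(36 + 20/3)/3 = -⅓*128/3 = -128/9 ≈ -14.222)
R(c) = -263/9 (R(c) = -128/9 - 1*15 = -128/9 - 15 = -263/9)
R(o(-12, -7)) - k(313) = -263/9 - 1*(-318) = -263/9 + 318 = 2599/9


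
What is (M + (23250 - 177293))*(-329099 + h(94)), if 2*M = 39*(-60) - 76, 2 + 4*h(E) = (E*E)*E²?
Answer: -5958416786499/2 ≈ -2.9792e+12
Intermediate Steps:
h(E) = -½ + E⁴/4 (h(E) = -½ + ((E*E)*E²)/4 = -½ + (E²*E²)/4 = -½ + E⁴/4)
M = -1208 (M = (39*(-60) - 76)/2 = (-2340 - 76)/2 = (½)*(-2416) = -1208)
(M + (23250 - 177293))*(-329099 + h(94)) = (-1208 + (23250 - 177293))*(-329099 + (-½ + (¼)*94⁴)) = (-1208 - 154043)*(-329099 + (-½ + (¼)*78074896)) = -155251*(-329099 + (-½ + 19518724)) = -155251*(-329099 + 39037447/2) = -155251*38379249/2 = -5958416786499/2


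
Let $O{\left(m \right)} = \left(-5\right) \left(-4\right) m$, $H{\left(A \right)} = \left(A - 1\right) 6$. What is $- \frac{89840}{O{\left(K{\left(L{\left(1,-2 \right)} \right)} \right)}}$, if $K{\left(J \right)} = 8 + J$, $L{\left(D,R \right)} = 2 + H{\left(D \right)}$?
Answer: $- \frac{2246}{5} \approx -449.2$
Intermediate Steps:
$H{\left(A \right)} = -6 + 6 A$ ($H{\left(A \right)} = \left(-1 + A\right) 6 = -6 + 6 A$)
$L{\left(D,R \right)} = -4 + 6 D$ ($L{\left(D,R \right)} = 2 + \left(-6 + 6 D\right) = -4 + 6 D$)
$O{\left(m \right)} = 20 m$
$- \frac{89840}{O{\left(K{\left(L{\left(1,-2 \right)} \right)} \right)}} = - \frac{89840}{20 \left(8 + \left(-4 + 6 \cdot 1\right)\right)} = - \frac{89840}{20 \left(8 + \left(-4 + 6\right)\right)} = - \frac{89840}{20 \left(8 + 2\right)} = - \frac{89840}{20 \cdot 10} = - \frac{89840}{200} = \left(-89840\right) \frac{1}{200} = - \frac{2246}{5}$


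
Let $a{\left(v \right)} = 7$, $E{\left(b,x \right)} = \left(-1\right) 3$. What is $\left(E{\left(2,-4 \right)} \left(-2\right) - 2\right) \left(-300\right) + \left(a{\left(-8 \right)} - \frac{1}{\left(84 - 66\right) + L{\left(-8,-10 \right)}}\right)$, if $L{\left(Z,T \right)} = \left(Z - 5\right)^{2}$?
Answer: $- \frac{223092}{187} \approx -1193.0$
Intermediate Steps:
$E{\left(b,x \right)} = -3$
$L{\left(Z,T \right)} = \left(-5 + Z\right)^{2}$
$\left(E{\left(2,-4 \right)} \left(-2\right) - 2\right) \left(-300\right) + \left(a{\left(-8 \right)} - \frac{1}{\left(84 - 66\right) + L{\left(-8,-10 \right)}}\right) = \left(\left(-3\right) \left(-2\right) - 2\right) \left(-300\right) + \left(7 - \frac{1}{\left(84 - 66\right) + \left(-5 - 8\right)^{2}}\right) = \left(6 - 2\right) \left(-300\right) + \left(7 - \frac{1}{\left(84 - 66\right) + \left(-13\right)^{2}}\right) = 4 \left(-300\right) + \left(7 - \frac{1}{18 + 169}\right) = -1200 + \left(7 - \frac{1}{187}\right) = -1200 + \frac{1308}{187} = - \frac{223092}{187}$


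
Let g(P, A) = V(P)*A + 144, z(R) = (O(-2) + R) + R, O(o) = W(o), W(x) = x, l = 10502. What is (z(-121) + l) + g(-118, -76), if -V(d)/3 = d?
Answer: -16502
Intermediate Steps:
V(d) = -3*d
O(o) = o
z(R) = -2 + 2*R (z(R) = (-2 + R) + R = -2 + 2*R)
g(P, A) = 144 - 3*A*P (g(P, A) = (-3*P)*A + 144 = -3*A*P + 144 = 144 - 3*A*P)
(z(-121) + l) + g(-118, -76) = ((-2 + 2*(-121)) + 10502) + (144 - 3*(-76)*(-118)) = ((-2 - 242) + 10502) + (144 - 26904) = (-244 + 10502) - 26760 = 10258 - 26760 = -16502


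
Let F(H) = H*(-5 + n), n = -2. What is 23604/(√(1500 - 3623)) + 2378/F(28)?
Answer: -1189/98 - 23604*I*√2123/2123 ≈ -12.133 - 512.28*I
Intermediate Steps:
F(H) = -7*H (F(H) = H*(-5 - 2) = H*(-7) = -7*H)
23604/(√(1500 - 3623)) + 2378/F(28) = 23604/(√(1500 - 3623)) + 2378/((-7*28)) = 23604/(√(-2123)) + 2378/(-196) = 23604/((I*√2123)) + 2378*(-1/196) = 23604*(-I*√2123/2123) - 1189/98 = -23604*I*√2123/2123 - 1189/98 = -1189/98 - 23604*I*√2123/2123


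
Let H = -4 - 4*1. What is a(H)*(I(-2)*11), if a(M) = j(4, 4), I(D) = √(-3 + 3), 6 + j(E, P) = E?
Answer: 0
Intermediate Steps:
j(E, P) = -6 + E
I(D) = 0 (I(D) = √0 = 0)
H = -8 (H = -4 - 4 = -8)
a(M) = -2 (a(M) = -6 + 4 = -2)
a(H)*(I(-2)*11) = -0*11 = -2*0 = 0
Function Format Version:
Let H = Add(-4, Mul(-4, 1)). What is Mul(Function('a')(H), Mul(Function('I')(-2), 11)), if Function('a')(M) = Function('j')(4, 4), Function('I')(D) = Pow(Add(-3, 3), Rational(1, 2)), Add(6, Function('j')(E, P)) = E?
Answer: 0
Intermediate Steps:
Function('j')(E, P) = Add(-6, E)
Function('I')(D) = 0 (Function('I')(D) = Pow(0, Rational(1, 2)) = 0)
H = -8 (H = Add(-4, -4) = -8)
Function('a')(M) = -2 (Function('a')(M) = Add(-6, 4) = -2)
Mul(Function('a')(H), Mul(Function('I')(-2), 11)) = Mul(-2, Mul(0, 11)) = Mul(-2, 0) = 0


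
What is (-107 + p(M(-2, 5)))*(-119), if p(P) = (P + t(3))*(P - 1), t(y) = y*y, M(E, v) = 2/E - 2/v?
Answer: 372589/25 ≈ 14904.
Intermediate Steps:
M(E, v) = -2/v + 2/E
t(y) = y²
p(P) = (-1 + P)*(9 + P) (p(P) = (P + 3²)*(P - 1) = (P + 9)*(-1 + P) = (9 + P)*(-1 + P) = (-1 + P)*(9 + P))
(-107 + p(M(-2, 5)))*(-119) = (-107 + (-9 + (-2/5 + 2/(-2))² + 8*(-2/5 + 2/(-2))))*(-119) = (-107 + (-9 + (-2*⅕ + 2*(-½))² + 8*(-2*⅕ + 2*(-½))))*(-119) = (-107 + (-9 + (-⅖ - 1)² + 8*(-⅖ - 1)))*(-119) = (-107 + (-9 + (-7/5)² + 8*(-7/5)))*(-119) = (-107 + (-9 + 49/25 - 56/5))*(-119) = (-107 - 456/25)*(-119) = -3131/25*(-119) = 372589/25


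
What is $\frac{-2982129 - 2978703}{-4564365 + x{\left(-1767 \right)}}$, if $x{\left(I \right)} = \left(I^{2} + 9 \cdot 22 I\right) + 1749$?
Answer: $\frac{1986944}{596731} \approx 3.3297$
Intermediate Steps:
$x{\left(I \right)} = 1749 + I^{2} + 198 I$ ($x{\left(I \right)} = \left(I^{2} + 198 I\right) + 1749 = 1749 + I^{2} + 198 I$)
$\frac{-2982129 - 2978703}{-4564365 + x{\left(-1767 \right)}} = \frac{-2982129 - 2978703}{-4564365 + \left(1749 + \left(-1767\right)^{2} + 198 \left(-1767\right)\right)} = - \frac{5960832}{-4564365 + \left(1749 + 3122289 - 349866\right)} = - \frac{5960832}{-4564365 + 2774172} = - \frac{5960832}{-1790193} = \left(-5960832\right) \left(- \frac{1}{1790193}\right) = \frac{1986944}{596731}$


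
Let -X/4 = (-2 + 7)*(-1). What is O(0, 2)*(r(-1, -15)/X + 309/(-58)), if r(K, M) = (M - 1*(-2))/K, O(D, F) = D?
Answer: 0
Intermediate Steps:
r(K, M) = (2 + M)/K (r(K, M) = (M + 2)/K = (2 + M)/K)
X = 20 (X = -4*(-2 + 7)*(-1) = -20*(-1) = -4*(-5) = 20)
O(0, 2)*(r(-1, -15)/X + 309/(-58)) = 0*(((2 - 15)/(-1))/20 + 309/(-58)) = 0*(-1*(-13)*(1/20) + 309*(-1/58)) = 0*(13*(1/20) - 309/58) = 0*(13/20 - 309/58) = 0*(-2713/580) = 0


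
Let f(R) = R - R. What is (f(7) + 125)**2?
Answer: 15625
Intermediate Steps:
f(R) = 0
(f(7) + 125)**2 = (0 + 125)**2 = 125**2 = 15625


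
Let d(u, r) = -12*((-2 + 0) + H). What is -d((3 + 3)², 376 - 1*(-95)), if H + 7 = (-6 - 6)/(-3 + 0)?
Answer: -60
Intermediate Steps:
H = -3 (H = -7 + (-6 - 6)/(-3 + 0) = -7 - 12/(-3) = -7 - 12*(-⅓) = -7 + 4 = -3)
d(u, r) = 60 (d(u, r) = -12*((-2 + 0) - 3) = -12*(-2 - 3) = -12*(-5) = 60)
-d((3 + 3)², 376 - 1*(-95)) = -1*60 = -60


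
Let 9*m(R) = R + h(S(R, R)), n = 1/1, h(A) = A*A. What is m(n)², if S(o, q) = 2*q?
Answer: 25/81 ≈ 0.30864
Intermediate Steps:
h(A) = A²
n = 1
m(R) = R/9 + 4*R²/9 (m(R) = (R + (2*R)²)/9 = (R + 4*R²)/9 = R/9 + 4*R²/9)
m(n)² = ((⅑)*1*(1 + 4*1))² = ((⅑)*1*(1 + 4))² = ((⅑)*1*5)² = (5/9)² = 25/81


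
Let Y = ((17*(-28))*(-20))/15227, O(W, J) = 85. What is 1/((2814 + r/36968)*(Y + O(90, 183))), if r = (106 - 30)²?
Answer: 70363967/16955091884040 ≈ 4.1500e-6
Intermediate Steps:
Y = 9520/15227 (Y = -476*(-20)*(1/15227) = 9520*(1/15227) = 9520/15227 ≈ 0.62521)
r = 5776 (r = 76² = 5776)
1/((2814 + r/36968)*(Y + O(90, 183))) = 1/((2814 + 5776/36968)*(9520/15227 + 85)) = 1/((2814 + 5776*(1/36968))*(1303815/15227)) = 1/((2814 + 722/4621)*(1303815/15227)) = 1/((13004216/4621)*(1303815/15227)) = 1/(16955091884040/70363967) = 70363967/16955091884040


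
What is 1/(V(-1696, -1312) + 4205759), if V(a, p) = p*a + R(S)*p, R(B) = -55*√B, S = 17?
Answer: 6430911/41268096174721 - 72160*√17/41268096174721 ≈ 1.4862e-7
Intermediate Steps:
V(a, p) = a*p - 55*p*√17 (V(a, p) = p*a + (-55*√17)*p = a*p - 55*p*√17)
1/(V(-1696, -1312) + 4205759) = 1/(-1312*(-1696 - 55*√17) + 4205759) = 1/((2225152 + 72160*√17) + 4205759) = 1/(6430911 + 72160*√17)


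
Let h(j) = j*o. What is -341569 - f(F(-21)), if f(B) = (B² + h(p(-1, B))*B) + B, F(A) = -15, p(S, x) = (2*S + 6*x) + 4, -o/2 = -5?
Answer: -354979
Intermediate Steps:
o = 10 (o = -2*(-5) = 10)
p(S, x) = 4 + 2*S + 6*x
h(j) = 10*j (h(j) = j*10 = 10*j)
f(B) = B + B² + B*(20 + 60*B) (f(B) = (B² + (10*(4 + 2*(-1) + 6*B))*B) + B = (B² + (10*(4 - 2 + 6*B))*B) + B = (B² + (10*(2 + 6*B))*B) + B = (B² + (20 + 60*B)*B) + B = (B² + B*(20 + 60*B)) + B = B + B² + B*(20 + 60*B))
-341569 - f(F(-21)) = -341569 - (-15)*(21 + 61*(-15)) = -341569 - (-15)*(21 - 915) = -341569 - (-15)*(-894) = -341569 - 1*13410 = -341569 - 13410 = -354979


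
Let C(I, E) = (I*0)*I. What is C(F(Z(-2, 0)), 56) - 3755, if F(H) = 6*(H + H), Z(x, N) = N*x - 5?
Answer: -3755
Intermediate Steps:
Z(x, N) = -5 + N*x
F(H) = 12*H (F(H) = 6*(2*H) = 12*H)
C(I, E) = 0 (C(I, E) = 0*I = 0)
C(F(Z(-2, 0)), 56) - 3755 = 0 - 3755 = -3755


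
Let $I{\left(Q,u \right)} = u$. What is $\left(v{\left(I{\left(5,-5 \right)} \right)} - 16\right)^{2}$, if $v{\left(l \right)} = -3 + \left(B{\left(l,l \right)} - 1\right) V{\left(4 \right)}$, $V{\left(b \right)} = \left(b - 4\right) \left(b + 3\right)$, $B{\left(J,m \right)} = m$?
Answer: $361$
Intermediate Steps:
$V{\left(b \right)} = \left(-4 + b\right) \left(3 + b\right)$
$v{\left(l \right)} = -3$ ($v{\left(l \right)} = -3 + \left(l - 1\right) \left(-12 + 4^{2} - 4\right) = -3 + \left(-1 + l\right) \left(-12 + 16 - 4\right) = -3 + \left(-1 + l\right) 0 = -3 + 0 = -3$)
$\left(v{\left(I{\left(5,-5 \right)} \right)} - 16\right)^{2} = \left(-3 - 16\right)^{2} = \left(-19\right)^{2} = 361$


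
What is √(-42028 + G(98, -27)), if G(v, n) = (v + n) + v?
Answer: 3*I*√4651 ≈ 204.59*I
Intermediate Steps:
G(v, n) = n + 2*v (G(v, n) = (n + v) + v = n + 2*v)
√(-42028 + G(98, -27)) = √(-42028 + (-27 + 2*98)) = √(-42028 + (-27 + 196)) = √(-42028 + 169) = √(-41859) = 3*I*√4651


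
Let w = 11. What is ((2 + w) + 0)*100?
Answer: 1300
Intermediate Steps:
((2 + w) + 0)*100 = ((2 + 11) + 0)*100 = (13 + 0)*100 = 13*100 = 1300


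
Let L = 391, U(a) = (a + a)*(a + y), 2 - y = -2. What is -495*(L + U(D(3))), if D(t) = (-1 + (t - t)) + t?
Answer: -205425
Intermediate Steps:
y = 4 (y = 2 - 1*(-2) = 2 + 2 = 4)
D(t) = -1 + t (D(t) = (-1 + 0) + t = -1 + t)
U(a) = 2*a*(4 + a) (U(a) = (a + a)*(a + 4) = (2*a)*(4 + a) = 2*a*(4 + a))
-495*(L + U(D(3))) = -495*(391 + 2*(-1 + 3)*(4 + (-1 + 3))) = -495*(391 + 2*2*(4 + 2)) = -495*(391 + 2*2*6) = -495*(391 + 24) = -495*415 = -205425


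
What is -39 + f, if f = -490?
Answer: -529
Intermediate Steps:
-39 + f = -39 - 490 = -529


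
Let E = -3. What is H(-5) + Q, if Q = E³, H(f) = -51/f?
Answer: -84/5 ≈ -16.800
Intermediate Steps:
Q = -27 (Q = (-3)³ = -27)
H(-5) + Q = -51/(-5) - 27 = -51*(-⅕) - 27 = 51/5 - 27 = -84/5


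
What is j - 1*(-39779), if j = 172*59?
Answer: 49927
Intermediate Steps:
j = 10148
j - 1*(-39779) = 10148 - 1*(-39779) = 10148 + 39779 = 49927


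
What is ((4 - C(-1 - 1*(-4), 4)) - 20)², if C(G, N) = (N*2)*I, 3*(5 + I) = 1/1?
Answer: 4096/9 ≈ 455.11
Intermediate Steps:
I = -14/3 (I = -5 + (1/1)/3 = -5 + (1*1)/3 = -5 + (⅓)*1 = -5 + ⅓ = -14/3 ≈ -4.6667)
C(G, N) = -28*N/3 (C(G, N) = (N*2)*(-14/3) = (2*N)*(-14/3) = -28*N/3)
((4 - C(-1 - 1*(-4), 4)) - 20)² = ((4 - (-28)*4/3) - 20)² = ((4 - 1*(-112/3)) - 20)² = ((4 + 112/3) - 20)² = (124/3 - 20)² = (64/3)² = 4096/9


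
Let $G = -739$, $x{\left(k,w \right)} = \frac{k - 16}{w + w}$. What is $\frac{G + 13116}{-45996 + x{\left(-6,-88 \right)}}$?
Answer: $- \frac{99016}{367967} \approx -0.26909$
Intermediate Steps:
$x{\left(k,w \right)} = \frac{-16 + k}{2 w}$
$\frac{G + 13116}{-45996 + x{\left(-6,-88 \right)}} = \frac{-739 + 13116}{-45996 + \frac{-16 - 6}{2 \left(-88\right)}} = \frac{12377}{-45996 + \frac{1}{2} \left(- \frac{1}{88}\right) \left(-22\right)} = \frac{12377}{-45996 + \frac{1}{8}} = \frac{12377}{- \frac{367967}{8}} = 12377 \left(- \frac{8}{367967}\right) = - \frac{99016}{367967}$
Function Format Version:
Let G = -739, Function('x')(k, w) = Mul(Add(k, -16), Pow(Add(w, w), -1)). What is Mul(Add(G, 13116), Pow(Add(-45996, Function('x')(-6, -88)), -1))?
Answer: Rational(-99016, 367967) ≈ -0.26909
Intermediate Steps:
Function('x')(k, w) = Mul(Rational(1, 2), Pow(w, -1), Add(-16, k)) (Function('x')(k, w) = Mul(Add(-16, k), Pow(Mul(2, w), -1)) = Mul(Add(-16, k), Mul(Rational(1, 2), Pow(w, -1))) = Mul(Rational(1, 2), Pow(w, -1), Add(-16, k)))
Mul(Add(G, 13116), Pow(Add(-45996, Function('x')(-6, -88)), -1)) = Mul(Add(-739, 13116), Pow(Add(-45996, Mul(Rational(1, 2), Pow(-88, -1), Add(-16, -6))), -1)) = Mul(12377, Pow(Add(-45996, Mul(Rational(1, 2), Rational(-1, 88), -22)), -1)) = Mul(12377, Pow(Add(-45996, Rational(1, 8)), -1)) = Mul(12377, Pow(Rational(-367967, 8), -1)) = Mul(12377, Rational(-8, 367967)) = Rational(-99016, 367967)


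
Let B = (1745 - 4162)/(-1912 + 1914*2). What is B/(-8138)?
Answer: 2417/15592408 ≈ 0.00015501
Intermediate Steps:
B = -2417/1916 (B = -2417/(-1912 + 3828) = -2417/1916 ≈ -1.2615)
B/(-8138) = -2417/1916/(-8138) = -2417/1916*(-1/8138) = 2417/15592408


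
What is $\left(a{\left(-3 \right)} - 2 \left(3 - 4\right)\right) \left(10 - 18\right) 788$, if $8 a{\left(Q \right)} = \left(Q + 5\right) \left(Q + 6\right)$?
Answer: $-17336$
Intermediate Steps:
$a{\left(Q \right)} = \frac{\left(5 + Q\right) \left(6 + Q\right)}{8}$ ($a{\left(Q \right)} = \frac{\left(Q + 5\right) \left(Q + 6\right)}{8} = \frac{\left(5 + Q\right) \left(6 + Q\right)}{8}$)
$\left(a{\left(-3 \right)} - 2 \left(3 - 4\right)\right) \left(10 - 18\right) 788 = \left(\left(\frac{15}{4} + \frac{\left(-3\right)^{2}}{8} + \frac{11}{8} \left(-3\right)\right) - 2 \left(3 - 4\right)\right) \left(10 - 18\right) 788 = \left(\left(\frac{15}{4} + \frac{1}{8} \cdot 9 - \frac{33}{8}\right) - -2\right) \left(-8\right) 788 = \left(\left(\frac{15}{4} + \frac{9}{8} - \frac{33}{8}\right) + 2\right) \left(-8\right) 788 = \left(\frac{3}{4} + 2\right) \left(-8\right) 788 = \frac{11}{4} \left(-8\right) 788 = \left(-22\right) 788 = -17336$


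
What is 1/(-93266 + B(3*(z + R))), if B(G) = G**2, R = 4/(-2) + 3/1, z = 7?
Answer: -1/92690 ≈ -1.0789e-5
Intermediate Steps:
R = 1 (R = 4*(-1/2) + 3*1 = -2 + 3 = 1)
1/(-93266 + B(3*(z + R))) = 1/(-93266 + (3*(7 + 1))**2) = 1/(-93266 + (3*8)**2) = 1/(-93266 + 24**2) = 1/(-93266 + 576) = 1/(-92690) = -1/92690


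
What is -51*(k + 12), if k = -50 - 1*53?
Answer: 4641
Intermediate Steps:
k = -103 (k = -50 - 53 = -103)
-51*(k + 12) = -51*(-103 + 12) = -51*(-91) = 4641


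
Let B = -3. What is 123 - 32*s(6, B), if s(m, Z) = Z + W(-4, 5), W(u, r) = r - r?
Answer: 219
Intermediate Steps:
W(u, r) = 0
s(m, Z) = Z (s(m, Z) = Z + 0 = Z)
123 - 32*s(6, B) = 123 - 32*(-3) = 123 + 96 = 219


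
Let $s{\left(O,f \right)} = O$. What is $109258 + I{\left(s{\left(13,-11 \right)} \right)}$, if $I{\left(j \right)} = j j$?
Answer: $109427$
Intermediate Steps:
$I{\left(j \right)} = j^{2}$
$109258 + I{\left(s{\left(13,-11 \right)} \right)} = 109258 + 13^{2} = 109258 + 169 = 109427$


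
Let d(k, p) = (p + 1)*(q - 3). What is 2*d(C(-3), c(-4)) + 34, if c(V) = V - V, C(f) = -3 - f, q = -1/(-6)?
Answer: 85/3 ≈ 28.333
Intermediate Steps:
q = 1/6 (q = -1*(-1/6) = 1/6 ≈ 0.16667)
c(V) = 0
d(k, p) = -17/6 - 17*p/6 (d(k, p) = (p + 1)*(1/6 - 3) = (1 + p)*(-17/6) = -17/6 - 17*p/6)
2*d(C(-3), c(-4)) + 34 = 2*(-17/6 - 17/6*0) + 34 = 2*(-17/6 + 0) + 34 = 2*(-17/6) + 34 = -17/3 + 34 = 85/3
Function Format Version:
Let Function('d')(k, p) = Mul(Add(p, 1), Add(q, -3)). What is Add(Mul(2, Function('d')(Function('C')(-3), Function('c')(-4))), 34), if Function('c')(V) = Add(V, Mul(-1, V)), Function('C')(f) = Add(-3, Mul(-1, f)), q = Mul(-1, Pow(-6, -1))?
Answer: Rational(85, 3) ≈ 28.333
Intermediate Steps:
q = Rational(1, 6) (q = Mul(-1, Rational(-1, 6)) = Rational(1, 6) ≈ 0.16667)
Function('c')(V) = 0
Function('d')(k, p) = Add(Rational(-17, 6), Mul(Rational(-17, 6), p)) (Function('d')(k, p) = Mul(Add(p, 1), Add(Rational(1, 6), -3)) = Mul(Add(1, p), Rational(-17, 6)) = Add(Rational(-17, 6), Mul(Rational(-17, 6), p)))
Add(Mul(2, Function('d')(Function('C')(-3), Function('c')(-4))), 34) = Add(Mul(2, Add(Rational(-17, 6), Mul(Rational(-17, 6), 0))), 34) = Add(Mul(2, Add(Rational(-17, 6), 0)), 34) = Add(Mul(2, Rational(-17, 6)), 34) = Add(Rational(-17, 3), 34) = Rational(85, 3)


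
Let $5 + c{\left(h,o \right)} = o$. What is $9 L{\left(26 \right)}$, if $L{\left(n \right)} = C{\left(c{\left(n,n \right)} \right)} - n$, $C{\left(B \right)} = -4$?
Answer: $-270$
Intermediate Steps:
$c{\left(h,o \right)} = -5 + o$
$L{\left(n \right)} = -4 - n$
$9 L{\left(26 \right)} = 9 \left(-4 - 26\right) = 9 \left(-30\right) = -270$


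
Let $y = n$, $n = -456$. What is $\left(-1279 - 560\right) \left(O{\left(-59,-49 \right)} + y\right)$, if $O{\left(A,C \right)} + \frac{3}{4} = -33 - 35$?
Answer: $\frac{3860061}{4} \approx 9.6502 \cdot 10^{5}$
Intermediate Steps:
$O{\left(A,C \right)} = - \frac{275}{4}$ ($O{\left(A,C \right)} = - \frac{3}{4} - 68 = - \frac{275}{4}$)
$y = -456$
$\left(-1279 - 560\right) \left(O{\left(-59,-49 \right)} + y\right) = \left(-1279 - 560\right) \left(- \frac{275}{4} - 456\right) = \left(-1839\right) \left(- \frac{2099}{4}\right) = \frac{3860061}{4}$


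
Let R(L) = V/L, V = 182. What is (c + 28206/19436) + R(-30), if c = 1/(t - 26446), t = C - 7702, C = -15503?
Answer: -33404991013/7237626270 ≈ -4.6155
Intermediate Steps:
t = -23205 (t = -15503 - 7702 = -23205)
R(L) = 182/L
c = -1/49651 (c = 1/(-23205 - 26446) = 1/(-49651) = -1/49651 ≈ -2.0141e-5)
(c + 28206/19436) + R(-30) = (-1/49651 + 28206/19436) + 182/(-30) = (-1/49651 + 28206*(1/19436)) + 182*(-1/30) = (-1/49651 + 14103/9718) - 91/15 = 700218335/482508418 - 91/15 = -33404991013/7237626270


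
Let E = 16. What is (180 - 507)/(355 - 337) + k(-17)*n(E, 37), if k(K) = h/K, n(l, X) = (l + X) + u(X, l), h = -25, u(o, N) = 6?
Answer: 6997/102 ≈ 68.598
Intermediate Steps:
n(l, X) = 6 + X + l (n(l, X) = (l + X) + 6 = (X + l) + 6 = 6 + X + l)
k(K) = -25/K
(180 - 507)/(355 - 337) + k(-17)*n(E, 37) = (180 - 507)/(355 - 337) + (-25/(-17))*(6 + 37 + 16) = -327/18 - 25*(-1/17)*59 = -327*1/18 + (25/17)*59 = -109/6 + 1475/17 = 6997/102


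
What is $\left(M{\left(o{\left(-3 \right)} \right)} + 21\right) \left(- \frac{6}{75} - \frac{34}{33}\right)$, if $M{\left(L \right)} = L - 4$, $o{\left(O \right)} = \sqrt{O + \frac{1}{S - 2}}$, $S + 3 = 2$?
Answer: $- \frac{15572}{825} - \frac{916 i \sqrt{30}}{2475} \approx -18.875 - 2.0271 i$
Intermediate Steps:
$S = -1$ ($S = -3 + 2 = -1$)
$o{\left(O \right)} = \sqrt{- \frac{1}{3} + O}$ ($o{\left(O \right)} = \sqrt{O + \frac{1}{-1 - 2}} = \sqrt{O + \frac{1}{-3}} = \sqrt{O - \frac{1}{3}} = \sqrt{- \frac{1}{3} + O}$)
$M{\left(L \right)} = -4 + L$
$\left(M{\left(o{\left(-3 \right)} \right)} + 21\right) \left(- \frac{6}{75} - \frac{34}{33}\right) = \left(\left(-4 + \frac{\sqrt{-3 + 9 \left(-3\right)}}{3}\right) + 21\right) \left(- \frac{6}{75} - \frac{34}{33}\right) = \left(\left(-4 + \frac{\sqrt{-3 - 27}}{3}\right) + 21\right) \left(\left(-6\right) \frac{1}{75} - \frac{34}{33}\right) = \left(\left(-4 + \frac{\sqrt{-30}}{3}\right) + 21\right) \left(- \frac{2}{25} - \frac{34}{33}\right) = \left(\left(-4 + \frac{i \sqrt{30}}{3}\right) + 21\right) \left(- \frac{916}{825}\right) = \left(17 + \frac{i \sqrt{30}}{3}\right) \left(- \frac{916}{825}\right) = - \frac{15572}{825} - \frac{916 i \sqrt{30}}{2475}$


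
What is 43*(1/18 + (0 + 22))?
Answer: 17071/18 ≈ 948.39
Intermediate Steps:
43*(1/18 + (0 + 22)) = 43*(1/18 + 22) = 43*(397/18) = 17071/18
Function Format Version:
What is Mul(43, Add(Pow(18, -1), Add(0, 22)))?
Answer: Rational(17071, 18) ≈ 948.39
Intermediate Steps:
Mul(43, Add(Pow(18, -1), Add(0, 22))) = Mul(43, Add(Rational(1, 18), 22)) = Mul(43, Rational(397, 18)) = Rational(17071, 18)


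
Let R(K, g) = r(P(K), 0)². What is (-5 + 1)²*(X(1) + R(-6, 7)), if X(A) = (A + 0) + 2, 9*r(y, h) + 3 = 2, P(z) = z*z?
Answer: 3904/81 ≈ 48.198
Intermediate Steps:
P(z) = z²
r(y, h) = -⅑ (r(y, h) = -⅓ + (⅑)*2 = -⅓ + 2/9 = -⅑)
X(A) = 2 + A (X(A) = A + 2 = 2 + A)
R(K, g) = 1/81 (R(K, g) = (-⅑)² = 1/81)
(-5 + 1)²*(X(1) + R(-6, 7)) = (-5 + 1)²*((2 + 1) + 1/81) = (-4)²*(3 + 1/81) = 16*(244/81) = 3904/81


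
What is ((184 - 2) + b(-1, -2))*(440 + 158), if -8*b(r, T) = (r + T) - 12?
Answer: 439829/4 ≈ 1.0996e+5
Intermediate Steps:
b(r, T) = 3/2 - T/8 - r/8 (b(r, T) = -((r + T) - 12)/8 = -((T + r) - 12)/8 = -(-12 + T + r)/8 = 3/2 - T/8 - r/8)
((184 - 2) + b(-1, -2))*(440 + 158) = ((184 - 2) + (3/2 - 1/8*(-2) - 1/8*(-1)))*(440 + 158) = (182 + (3/2 + 1/4 + 1/8))*598 = (182 + 15/8)*598 = (1471/8)*598 = 439829/4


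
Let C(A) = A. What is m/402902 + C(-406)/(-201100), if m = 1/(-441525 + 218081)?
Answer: 9137642450257/4526058883884200 ≈ 0.0020189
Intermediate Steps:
m = -1/223444 (m = 1/(-223444) = -1/223444 ≈ -4.4754e-6)
m/402902 + C(-406)/(-201100) = -1/223444/402902 - 406/(-201100) = -1/223444*1/402902 - 406*(-1/201100) = -1/90026034488 + 203/100550 = 9137642450257/4526058883884200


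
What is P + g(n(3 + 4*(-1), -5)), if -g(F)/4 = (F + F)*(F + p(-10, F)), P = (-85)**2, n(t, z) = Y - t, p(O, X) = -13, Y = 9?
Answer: 7465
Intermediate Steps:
n(t, z) = 9 - t
P = 7225
g(F) = -8*F*(-13 + F) (g(F) = -4*(F + F)*(F - 13) = -4*2*F*(-13 + F) = -8*F*(-13 + F))
P + g(n(3 + 4*(-1), -5)) = 7225 + 8*(9 - (3 + 4*(-1)))*(13 - (9 - (3 + 4*(-1)))) = 7225 + 8*(9 - (3 - 4))*(13 - (9 - (3 - 4))) = 7225 + 8*(9 - 1*(-1))*(13 - (9 - 1*(-1))) = 7225 + 8*(9 + 1)*(13 - (9 + 1)) = 7225 + 8*10*(13 - 1*10) = 7225 + 8*10*(13 - 10) = 7225 + 8*10*3 = 7225 + 240 = 7465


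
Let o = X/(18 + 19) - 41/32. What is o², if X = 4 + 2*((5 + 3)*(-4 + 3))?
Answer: 3613801/1401856 ≈ 2.5779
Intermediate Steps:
X = -12 (X = 4 + 2*(8*(-1)) = 4 + 2*(-8) = 4 - 16 = -12)
o = -1901/1184 (o = -12/(18 + 19) - 41/32 = -12/37 - 41*1/32 = -12*1/37 - 41/32 = -12/37 - 41/32 = -1901/1184 ≈ -1.6056)
o² = (-1901/1184)² = 3613801/1401856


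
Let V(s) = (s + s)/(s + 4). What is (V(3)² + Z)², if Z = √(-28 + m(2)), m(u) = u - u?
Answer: -65932/2401 + 144*I*√7/49 ≈ -27.46 + 7.7753*I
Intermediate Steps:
m(u) = 0
V(s) = 2*s/(4 + s) (V(s) = (2*s)/(4 + s) = 2*s/(4 + s))
Z = 2*I*√7 (Z = √(-28 + 0) = √(-28) = 2*I*√7 ≈ 5.2915*I)
(V(3)² + Z)² = ((2*3/(4 + 3))² + 2*I*√7)² = ((2*3/7)² + 2*I*√7)² = ((2*3*(⅐))² + 2*I*√7)² = ((6/7)² + 2*I*√7)² = (36/49 + 2*I*√7)²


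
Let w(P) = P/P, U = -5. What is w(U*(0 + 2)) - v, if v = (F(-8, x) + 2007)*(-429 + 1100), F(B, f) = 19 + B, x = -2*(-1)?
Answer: -1354077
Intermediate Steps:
w(P) = 1
x = 2
v = 1354078 (v = ((19 - 8) + 2007)*(-429 + 1100) = (11 + 2007)*671 = 2018*671 = 1354078)
w(U*(0 + 2)) - v = 1 - 1*1354078 = 1 - 1354078 = -1354077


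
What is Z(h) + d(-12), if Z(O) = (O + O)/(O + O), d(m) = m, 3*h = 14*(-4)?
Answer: -11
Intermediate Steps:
h = -56/3 (h = (14*(-4))/3 = (1/3)*(-56) = -56/3 ≈ -18.667)
Z(O) = 1 (Z(O) = (2*O)/((2*O)) = (2*O)*(1/(2*O)) = 1)
Z(h) + d(-12) = 1 - 12 = -11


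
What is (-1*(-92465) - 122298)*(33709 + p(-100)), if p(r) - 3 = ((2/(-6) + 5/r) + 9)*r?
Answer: -2940071983/3 ≈ -9.8002e+8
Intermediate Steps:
p(r) = 3 + r*(26/3 + 5/r) (p(r) = 3 + ((2/(-6) + 5/r) + 9)*r = 3 + ((2*(-⅙) + 5/r) + 9)*r = 3 + ((-⅓ + 5/r) + 9)*r = 3 + (26/3 + 5/r)*r = 3 + r*(26/3 + 5/r))
(-1*(-92465) - 122298)*(33709 + p(-100)) = (-1*(-92465) - 122298)*(33709 + (8 + (26/3)*(-100))) = (92465 - 122298)*(33709 + (8 - 2600/3)) = -29833*(33709 - 2576/3) = -29833*98551/3 = -2940071983/3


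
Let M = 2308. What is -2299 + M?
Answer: 9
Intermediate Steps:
-2299 + M = -2299 + 2308 = 9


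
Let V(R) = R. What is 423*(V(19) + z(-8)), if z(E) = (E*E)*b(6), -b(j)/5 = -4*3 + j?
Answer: 820197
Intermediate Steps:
b(j) = 60 - 5*j (b(j) = -5*(-4*3 + j) = -5*(-12 + j) = 60 - 5*j)
z(E) = 30*E**2 (z(E) = (E*E)*(60 - 5*6) = E**2*(60 - 30) = E**2*30 = 30*E**2)
423*(V(19) + z(-8)) = 423*(19 + 30*(-8)**2) = 423*(19 + 30*64) = 423*(19 + 1920) = 423*1939 = 820197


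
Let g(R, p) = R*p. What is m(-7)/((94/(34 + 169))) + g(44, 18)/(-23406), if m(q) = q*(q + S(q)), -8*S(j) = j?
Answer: 5777095/62416 ≈ 92.558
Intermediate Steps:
S(j) = -j/8
m(q) = 7*q²/8 (m(q) = q*(q - q/8) = q*(7*q/8) = 7*q²/8)
m(-7)/((94/(34 + 169))) + g(44, 18)/(-23406) = ((7/8)*(-7)²)/((94/(34 + 169))) + (44*18)/(-23406) = ((7/8)*49)/((94/203)) + 792*(-1/23406) = 343/(8*(((1/203)*94))) - 132/3901 = 343/(8*(94/203)) - 132/3901 = (343/8)*(203/94) - 132/3901 = 69629/752 - 132/3901 = 5777095/62416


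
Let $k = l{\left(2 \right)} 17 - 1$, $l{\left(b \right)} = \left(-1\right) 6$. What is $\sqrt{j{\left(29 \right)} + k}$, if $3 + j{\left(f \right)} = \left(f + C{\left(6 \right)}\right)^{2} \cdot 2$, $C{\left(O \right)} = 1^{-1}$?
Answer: $11 \sqrt{14} \approx 41.158$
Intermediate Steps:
$l{\left(b \right)} = -6$
$C{\left(O \right)} = 1$
$k = -103$ ($k = \left(-6\right) 17 - 1 = -102 - 1 = -103$)
$j{\left(f \right)} = -3 + 2 \left(1 + f\right)^{2}$ ($j{\left(f \right)} = -3 + \left(f + 1\right)^{2} \cdot 2 = -3 + \left(1 + f\right)^{2} \cdot 2 = -3 + 2 \left(1 + f\right)^{2}$)
$\sqrt{j{\left(29 \right)} + k} = \sqrt{\left(-3 + 2 \left(1 + 29\right)^{2}\right) - 103} = \sqrt{\left(-3 + 2 \cdot 30^{2}\right) - 103} = \sqrt{\left(-3 + 2 \cdot 900\right) - 103} = \sqrt{\left(-3 + 1800\right) - 103} = \sqrt{1797 - 103} = \sqrt{1694} = 11 \sqrt{14}$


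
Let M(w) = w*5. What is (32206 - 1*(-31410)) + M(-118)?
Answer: 63026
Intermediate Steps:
M(w) = 5*w
(32206 - 1*(-31410)) + M(-118) = (32206 - 1*(-31410)) + 5*(-118) = (32206 + 31410) - 590 = 63616 - 590 = 63026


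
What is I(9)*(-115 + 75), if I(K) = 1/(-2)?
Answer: 20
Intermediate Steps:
I(K) = -½ (I(K) = 1*(-½) = -½)
I(9)*(-115 + 75) = -(-115 + 75)/2 = -½*(-40) = 20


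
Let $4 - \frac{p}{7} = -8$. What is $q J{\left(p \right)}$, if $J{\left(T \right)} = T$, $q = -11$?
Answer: $-924$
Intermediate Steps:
$p = 84$ ($p = 28 - -56 = 28 + 56 = 84$)
$q J{\left(p \right)} = \left(-11\right) 84 = -924$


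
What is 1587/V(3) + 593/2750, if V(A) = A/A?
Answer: 4364843/2750 ≈ 1587.2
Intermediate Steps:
V(A) = 1
1587/V(3) + 593/2750 = 1587/1 + 593/2750 = 1587*1 + 593*(1/2750) = 1587 + 593/2750 = 4364843/2750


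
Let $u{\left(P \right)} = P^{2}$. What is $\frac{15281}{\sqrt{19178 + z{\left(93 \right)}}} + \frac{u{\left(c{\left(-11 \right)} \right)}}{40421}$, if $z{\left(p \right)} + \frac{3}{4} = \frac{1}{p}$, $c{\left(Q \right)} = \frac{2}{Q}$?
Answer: $\frac{4}{4890941} + \frac{30562 \sqrt{663456513}}{7133941} \approx 110.35$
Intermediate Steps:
$z{\left(p \right)} = - \frac{3}{4} + \frac{1}{p}$
$\frac{15281}{\sqrt{19178 + z{\left(93 \right)}}} + \frac{u{\left(c{\left(-11 \right)} \right)}}{40421} = \frac{15281}{\sqrt{19178 - \left(\frac{3}{4} - \frac{1}{93}\right)}} + \frac{\left(\frac{2}{-11}\right)^{2}}{40421} = \frac{15281}{\sqrt{19178 + \left(- \frac{3}{4} + \frac{1}{93}\right)}} + \left(2 \left(- \frac{1}{11}\right)\right)^{2} \cdot \frac{1}{40421} = \frac{15281}{\sqrt{19178 - \frac{275}{372}}} + \left(- \frac{2}{11}\right)^{2} \cdot \frac{1}{40421} = \frac{15281}{\sqrt{\frac{7133941}{372}}} + \frac{4}{121} \cdot \frac{1}{40421} = \frac{15281}{\frac{1}{186} \sqrt{663456513}} + \frac{4}{4890941} = 15281 \frac{2 \sqrt{663456513}}{7133941} + \frac{4}{4890941} = \frac{30562 \sqrt{663456513}}{7133941} + \frac{4}{4890941} = \frac{4}{4890941} + \frac{30562 \sqrt{663456513}}{7133941}$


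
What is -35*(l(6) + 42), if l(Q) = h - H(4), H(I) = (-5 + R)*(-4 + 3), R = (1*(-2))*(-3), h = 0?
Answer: -1505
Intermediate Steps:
R = 6 (R = -2*(-3) = 6)
H(I) = -1 (H(I) = (-5 + 6)*(-4 + 3) = 1*(-1) = -1)
l(Q) = 1 (l(Q) = 0 - 1*(-1) = 0 + 1 = 1)
-35*(l(6) + 42) = -35*(1 + 42) = -35*43 = -1505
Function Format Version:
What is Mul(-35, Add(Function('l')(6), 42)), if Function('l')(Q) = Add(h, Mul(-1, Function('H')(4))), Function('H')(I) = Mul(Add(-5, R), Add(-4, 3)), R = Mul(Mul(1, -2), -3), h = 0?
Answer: -1505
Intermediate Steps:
R = 6 (R = Mul(-2, -3) = 6)
Function('H')(I) = -1 (Function('H')(I) = Mul(Add(-5, 6), Add(-4, 3)) = Mul(1, -1) = -1)
Function('l')(Q) = 1 (Function('l')(Q) = Add(0, Mul(-1, -1)) = Add(0, 1) = 1)
Mul(-35, Add(Function('l')(6), 42)) = Mul(-35, Add(1, 42)) = Mul(-35, 43) = -1505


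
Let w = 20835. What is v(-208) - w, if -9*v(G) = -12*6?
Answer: -20827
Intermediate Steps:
v(G) = 8 (v(G) = -(-4)*6/3 = -⅑*(-72) = 8)
v(-208) - w = 8 - 1*20835 = 8 - 20835 = -20827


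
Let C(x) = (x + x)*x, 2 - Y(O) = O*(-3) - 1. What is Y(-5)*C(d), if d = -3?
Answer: -216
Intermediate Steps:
Y(O) = 3 + 3*O (Y(O) = 2 - (O*(-3) - 1) = 2 - (-3*O - 1) = 2 - (-1 - 3*O) = 2 + (1 + 3*O) = 3 + 3*O)
C(x) = 2*x**2 (C(x) = (2*x)*x = 2*x**2)
Y(-5)*C(d) = (3 + 3*(-5))*(2*(-3)**2) = (3 - 15)*(2*9) = -12*18 = -216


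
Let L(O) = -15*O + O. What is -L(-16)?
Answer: -224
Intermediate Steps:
L(O) = -14*O
-L(-16) = -(-14)*(-16) = -1*224 = -224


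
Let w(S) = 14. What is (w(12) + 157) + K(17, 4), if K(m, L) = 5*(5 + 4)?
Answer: 216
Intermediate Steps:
K(m, L) = 45 (K(m, L) = 5*9 = 45)
(w(12) + 157) + K(17, 4) = (14 + 157) + 45 = 171 + 45 = 216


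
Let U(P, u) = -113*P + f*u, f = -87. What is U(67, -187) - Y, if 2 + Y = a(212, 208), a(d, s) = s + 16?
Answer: 8476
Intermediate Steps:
U(P, u) = -113*P - 87*u
a(d, s) = 16 + s
Y = 222 (Y = -2 + (16 + 208) = -2 + 224 = 222)
U(67, -187) - Y = (-113*67 - 87*(-187)) - 1*222 = (-7571 + 16269) - 222 = 8698 - 222 = 8476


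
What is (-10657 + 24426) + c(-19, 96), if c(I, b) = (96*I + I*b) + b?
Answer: 10217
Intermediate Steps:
c(I, b) = b + 96*I + I*b
(-10657 + 24426) + c(-19, 96) = (-10657 + 24426) + (96 + 96*(-19) - 19*96) = 13769 + (96 - 1824 - 1824) = 13769 - 3552 = 10217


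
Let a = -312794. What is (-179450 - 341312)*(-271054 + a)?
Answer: 304045852176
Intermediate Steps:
(-179450 - 341312)*(-271054 + a) = (-179450 - 341312)*(-271054 - 312794) = -520762*(-583848) = 304045852176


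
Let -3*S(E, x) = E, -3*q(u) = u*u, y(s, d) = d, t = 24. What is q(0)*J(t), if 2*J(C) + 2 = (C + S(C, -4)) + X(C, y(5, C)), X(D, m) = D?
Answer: 0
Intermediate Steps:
q(u) = -u**2/3 (q(u) = -u*u/3 = -u**2/3)
S(E, x) = -E/3
J(C) = -1 + 5*C/6 (J(C) = -1 + ((C - C/3) + C)/2 = -1 + (2*C/3 + C)/2 = -1 + (5*C/3)/2 = -1 + 5*C/6)
q(0)*J(t) = (-1/3*0**2)*(-1 + (5/6)*24) = (-1/3*0)*(-1 + 20) = 0*19 = 0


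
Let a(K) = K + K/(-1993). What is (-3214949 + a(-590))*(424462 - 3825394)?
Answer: 21795106151769684/1993 ≈ 1.0936e+13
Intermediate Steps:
a(K) = 1992*K/1993 (a(K) = K + K*(-1/1993) = K - K/1993 = 1992*K/1993)
(-3214949 + a(-590))*(424462 - 3825394) = (-3214949 + (1992/1993)*(-590))*(424462 - 3825394) = (-3214949 - 1175280/1993)*(-3400932) = -6408568637/1993*(-3400932) = 21795106151769684/1993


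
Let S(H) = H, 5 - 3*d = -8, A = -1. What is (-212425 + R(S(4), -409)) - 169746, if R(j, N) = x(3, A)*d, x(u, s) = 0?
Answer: -382171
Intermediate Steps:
d = 13/3 (d = 5/3 - ⅓*(-8) = 5/3 + 8/3 = 13/3 ≈ 4.3333)
R(j, N) = 0 (R(j, N) = 0*(13/3) = 0)
(-212425 + R(S(4), -409)) - 169746 = (-212425 + 0) - 169746 = -212425 - 169746 = -382171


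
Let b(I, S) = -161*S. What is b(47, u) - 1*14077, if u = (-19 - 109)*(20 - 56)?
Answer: -755965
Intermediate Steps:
u = 4608 (u = -128*(-36) = 4608)
b(47, u) - 1*14077 = -161*4608 - 1*14077 = -741888 - 14077 = -755965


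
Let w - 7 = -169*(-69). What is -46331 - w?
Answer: -57999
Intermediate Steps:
w = 11668 (w = 7 - 169*(-69) = 7 + 11661 = 11668)
-46331 - w = -46331 - 1*11668 = -46331 - 11668 = -57999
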